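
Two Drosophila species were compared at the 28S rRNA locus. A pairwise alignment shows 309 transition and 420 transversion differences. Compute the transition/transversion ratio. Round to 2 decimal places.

0.74

R = 309/420 = 0.735714… ≈ 0.74 (to 2 d.p.).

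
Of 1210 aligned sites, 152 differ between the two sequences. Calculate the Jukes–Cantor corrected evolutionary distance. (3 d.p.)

p = 152/1210 ≈ 0.12562.
d = −(3/4) ln(1 − 4p/3) = −0.75 ln(1 − 0.167493) = −0.75 ln(0.832507)
  = −0.75 × (-0.183314) = 0.137486 substitutions/site.

0.137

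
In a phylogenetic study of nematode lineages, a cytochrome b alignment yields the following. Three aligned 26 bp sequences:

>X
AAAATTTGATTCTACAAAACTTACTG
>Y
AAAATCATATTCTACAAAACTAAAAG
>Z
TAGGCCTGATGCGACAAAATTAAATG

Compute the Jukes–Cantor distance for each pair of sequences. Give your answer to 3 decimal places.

X–Y: 6/26 sites differ → p ≈ 0.230769, d = −0.75 ln(1 − 0.307692) = 0.275793 ≈ 0.276.
X–Z: 10/26 sites differ → p ≈ 0.384615, d = −0.75 ln(1 − 0.51282) = 0.539341 ≈ 0.539.
Y–Z: 10/26 sites differ → p ≈ 0.384615, d = −0.75 ln(1 − 0.51282) = 0.539341 ≈ 0.539.

d(X,Y) = 0.276, d(X,Z) = 0.539, d(Y,Z) = 0.539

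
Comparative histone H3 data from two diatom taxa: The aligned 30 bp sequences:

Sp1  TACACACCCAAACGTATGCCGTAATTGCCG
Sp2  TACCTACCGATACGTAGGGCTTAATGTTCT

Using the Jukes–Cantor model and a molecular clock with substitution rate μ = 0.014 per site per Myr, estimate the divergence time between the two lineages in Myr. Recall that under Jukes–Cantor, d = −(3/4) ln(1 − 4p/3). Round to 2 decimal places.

17.98

The sequences differ at 11 of 30 sites, so p = 11/30 ≈ 0.366667.
d = −(3/4) ln(1 − 4p/3) = −0.75 ln(1 − 0.488889) = −0.75 ln(0.511111)
  = −0.75 × (-0.671168) = 0.503376 substitutions/site.
Under a molecular clock d = 2μt, so t = d/(2μ) = 0.503376 / (2 × 0.014) = 17.98 Myr.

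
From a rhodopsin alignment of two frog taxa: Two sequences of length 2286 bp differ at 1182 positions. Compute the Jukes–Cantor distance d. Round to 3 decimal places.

0.877

p = 1182/2286 ≈ 0.51706.
d = −(3/4) ln(1 − 4p/3) = −0.75 ln(1 − 0.689413) = −0.75 ln(0.310587)
  = −0.75 × (-1.169291) = 0.876968 substitutions/site.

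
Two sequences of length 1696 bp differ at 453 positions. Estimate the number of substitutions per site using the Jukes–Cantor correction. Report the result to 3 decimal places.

p = 453/1696 ≈ 0.267099.
d = −(3/4) ln(1 − 4p/3) = −0.75 ln(1 − 0.356132) = −0.75 ln(0.643868)
  = −0.75 × (-0.440262) = 0.330197 substitutions/site.

0.330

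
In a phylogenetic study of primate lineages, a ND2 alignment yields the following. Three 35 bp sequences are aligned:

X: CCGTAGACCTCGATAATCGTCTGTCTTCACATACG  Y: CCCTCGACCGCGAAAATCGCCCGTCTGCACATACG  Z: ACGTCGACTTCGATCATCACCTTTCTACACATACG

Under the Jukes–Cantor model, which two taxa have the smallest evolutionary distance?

X–Y: 7/35 differ, p = 0.200, d = 0.233.
X–Z: 8/35 differ, p = 0.229, d = 0.273.
Y–Z: 10/35 differ, p = 0.286, d = 0.360.
The smallest distance is between X and Y.

X and Y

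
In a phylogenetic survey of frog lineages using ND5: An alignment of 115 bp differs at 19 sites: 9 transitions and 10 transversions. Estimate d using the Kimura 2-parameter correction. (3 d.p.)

0.187

P = 9/115 ≈ 0.078261 and Q = 10/115 ≈ 0.086957.
Under the Kimura two-parameter model, d = −½ ln(1 − 2P − Q) − ¼ ln(1 − 2Q).
1 − 2P − Q = 0.756521, giving −½ ln(0.756521) = 0.139512.
1 − 2Q = 0.826086, giving −¼ ln(0.826086) = 0.047764.
d = 0.139512 + 0.047764 = 0.187276.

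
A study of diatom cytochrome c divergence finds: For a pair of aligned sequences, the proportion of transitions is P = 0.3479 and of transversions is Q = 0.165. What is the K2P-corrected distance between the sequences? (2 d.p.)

1.09

Under the Kimura two-parameter model, d = −½ ln(1 − 2P − Q) − ¼ ln(1 − 2Q).
1 − 2P − Q = 0.1392, giving −½ ln(0.1392) = 0.985922.
1 − 2Q = 0.67, giving −¼ ln(0.67) = 0.100119.
d = 0.985922 + 0.100119 = 1.086041.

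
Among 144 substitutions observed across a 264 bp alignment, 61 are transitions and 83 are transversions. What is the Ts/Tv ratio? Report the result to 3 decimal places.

R = 61/83 = 0.734939… ≈ 0.735 (to 3 d.p.).

0.735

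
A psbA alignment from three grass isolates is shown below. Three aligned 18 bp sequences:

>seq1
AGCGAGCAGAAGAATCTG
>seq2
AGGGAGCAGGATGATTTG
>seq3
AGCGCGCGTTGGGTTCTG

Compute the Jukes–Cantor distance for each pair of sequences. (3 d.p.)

d(seq1,seq2) = 0.347, d(seq1,seq3) = 0.548, d(seq2,seq3) = 0.824

seq1–seq2: 5/18 sites differ → p ≈ 0.277778, d = −0.75 ln(1 − 0.370371) = 0.346968 ≈ 0.347.
seq1–seq3: 7/18 sites differ → p ≈ 0.388889, d = −0.75 ln(1 − 0.518519) = 0.548166 ≈ 0.548.
seq2–seq3: 9/18 sites differ → p = 0.5, d = −0.75 ln(1 − 0.666667) = 0.823960 ≈ 0.824.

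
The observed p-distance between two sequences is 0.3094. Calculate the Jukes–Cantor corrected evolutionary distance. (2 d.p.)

d = −(3/4) ln(1 − 4p/3) = −0.75 ln(1 − 0.412533) = −0.75 ln(0.587467)
  = −0.75 × (-0.531935) = 0.398951 substitutions/site.

0.40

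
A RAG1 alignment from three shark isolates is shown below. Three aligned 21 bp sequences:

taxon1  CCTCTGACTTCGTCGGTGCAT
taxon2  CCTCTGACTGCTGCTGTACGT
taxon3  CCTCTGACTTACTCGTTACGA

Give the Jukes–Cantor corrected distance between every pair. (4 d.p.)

d(taxon1,taxon2) = 0.3597, d(taxon1,taxon3) = 0.3597, d(taxon2,taxon3) = 0.4408

taxon1–taxon2: 6/21 sites differ → p ≈ 0.285714, d = −0.75 ln(1 − 0.380952) = 0.359679 ≈ 0.3597.
taxon1–taxon3: 6/21 sites differ → p ≈ 0.285714, d = −0.75 ln(1 − 0.380952) = 0.359679 ≈ 0.3597.
taxon2–taxon3: 7/21 sites differ → p ≈ 0.333333, d = −0.75 ln(1 − 0.444444) = 0.440839 ≈ 0.4408.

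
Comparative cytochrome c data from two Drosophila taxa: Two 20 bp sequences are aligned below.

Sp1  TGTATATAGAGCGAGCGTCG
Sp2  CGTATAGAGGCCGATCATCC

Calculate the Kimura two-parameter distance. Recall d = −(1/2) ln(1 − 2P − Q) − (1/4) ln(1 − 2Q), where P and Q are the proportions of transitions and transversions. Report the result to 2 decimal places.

Of 20 sites, 3 differences are transitions and 4 are transversions, so P = 3/20 = 0.15 and Q = 4/20 = 0.2.
Under the Kimura two-parameter model, d = −½ ln(1 − 2P − Q) − ¼ ln(1 − 2Q).
1 − 2P − Q = 0.5, giving −½ ln(0.5) = 0.346574.
1 − 2Q = 0.6, giving −¼ ln(0.6) = 0.127706.
d = 0.346574 + 0.127706 = 0.474280.

0.47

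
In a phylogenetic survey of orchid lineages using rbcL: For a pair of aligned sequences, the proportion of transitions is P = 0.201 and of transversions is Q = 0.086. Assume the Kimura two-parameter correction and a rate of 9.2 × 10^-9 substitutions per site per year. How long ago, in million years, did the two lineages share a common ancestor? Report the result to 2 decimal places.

20.76

Under the Kimura two-parameter model, d = −½ ln(1 − 2P − Q) − ¼ ln(1 − 2Q).
1 − 2P − Q = 0.512, giving −½ ln(0.512) = 0.334715.
1 − 2Q = 0.828, giving −¼ ln(0.828) = 0.047186.
d = 0.334715 + 0.047186 = 0.381901.
Under a molecular clock d = 2μt, so t = d/(2μ) = 0.381901 / (2 × 9.2 × 10^-9) = 20.76 million years.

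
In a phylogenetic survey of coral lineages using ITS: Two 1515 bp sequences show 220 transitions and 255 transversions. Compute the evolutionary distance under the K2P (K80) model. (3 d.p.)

P = 220/1515 ≈ 0.145215 and Q = 255/1515 ≈ 0.168317.
Under the Kimura two-parameter model, d = −½ ln(1 − 2P − Q) − ¼ ln(1 − 2Q).
1 − 2P − Q = 0.541253, giving −½ ln(0.541253) = 0.306934.
1 − 2Q = 0.663366, giving −¼ ln(0.663366) = 0.102607.
d = 0.306934 + 0.102607 = 0.409541.

0.410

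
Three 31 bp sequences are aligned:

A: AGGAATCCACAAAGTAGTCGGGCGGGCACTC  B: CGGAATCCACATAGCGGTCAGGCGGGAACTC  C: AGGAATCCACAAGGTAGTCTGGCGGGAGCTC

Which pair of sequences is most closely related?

A–B: 6/31 differ, p = 0.194, d = 0.224.
A–C: 4/31 differ, p = 0.129, d = 0.142.
B–C: 7/31 differ, p = 0.226, d = 0.269.
The smallest distance is between A and C.

A and C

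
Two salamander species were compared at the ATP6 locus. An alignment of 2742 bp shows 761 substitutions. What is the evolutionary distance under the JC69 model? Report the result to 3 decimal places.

0.347

p = 761/2742 ≈ 0.277535.
d = −(3/4) ln(1 − 4p/3) = −0.75 ln(1 − 0.370047) = −0.75 ln(0.629953)
  = −0.75 × (-0.462110) = 0.346583 substitutions/site.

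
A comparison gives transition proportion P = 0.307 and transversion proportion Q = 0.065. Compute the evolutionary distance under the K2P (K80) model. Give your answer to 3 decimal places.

Under the Kimura two-parameter model, d = −½ ln(1 − 2P − Q) − ¼ ln(1 − 2Q).
1 − 2P − Q = 0.321, giving −½ ln(0.321) = 0.568157.
1 − 2Q = 0.87, giving −¼ ln(0.87) = 0.034816.
d = 0.568157 + 0.034816 = 0.602973.

0.603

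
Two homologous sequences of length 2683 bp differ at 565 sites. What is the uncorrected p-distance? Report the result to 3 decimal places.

0.211

p = 565/2683 = 0.210585… ≈ 0.211 (to 3 d.p.).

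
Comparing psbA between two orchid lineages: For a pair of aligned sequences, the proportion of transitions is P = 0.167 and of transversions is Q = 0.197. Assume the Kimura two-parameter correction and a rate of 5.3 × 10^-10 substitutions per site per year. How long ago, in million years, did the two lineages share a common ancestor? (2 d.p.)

475.28

Under the Kimura two-parameter model, d = −½ ln(1 − 2P − Q) − ¼ ln(1 − 2Q).
1 − 2P − Q = 0.469, giving −½ ln(0.469) = 0.378576.
1 − 2Q = 0.606, giving −¼ ln(0.606) = 0.125219.
d = 0.378576 + 0.125219 = 0.503795.
Under a molecular clock d = 2μt, so t = d/(2μ) = 0.503795 / (2 × 5.3 × 10^-10) = 475.28 million years.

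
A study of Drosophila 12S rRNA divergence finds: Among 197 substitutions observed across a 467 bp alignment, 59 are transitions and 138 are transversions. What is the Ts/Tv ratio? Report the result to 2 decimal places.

0.43

R = 59/138 = 0.427536… ≈ 0.43 (to 2 d.p.).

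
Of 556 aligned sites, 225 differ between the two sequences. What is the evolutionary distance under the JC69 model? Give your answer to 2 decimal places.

0.58

p = 225/556 ≈ 0.404676.
d = −(3/4) ln(1 − 4p/3) = −0.75 ln(1 − 0.539568) = −0.75 ln(0.460432)
  = −0.75 × (-0.775590) = 0.581693 substitutions/site.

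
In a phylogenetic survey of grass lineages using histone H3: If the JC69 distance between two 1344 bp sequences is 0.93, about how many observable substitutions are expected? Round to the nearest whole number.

Invert JC69: p = (3/4)(1 − e^(−4d/3)) = 0.75 × (1 − e^(-1.24)) = 0.75 × (1 − 0.289384) = 0.532962.
Expected differing sites = pL ≈ 0.532962 × 1344 = 716.300928 ≈ 716.

716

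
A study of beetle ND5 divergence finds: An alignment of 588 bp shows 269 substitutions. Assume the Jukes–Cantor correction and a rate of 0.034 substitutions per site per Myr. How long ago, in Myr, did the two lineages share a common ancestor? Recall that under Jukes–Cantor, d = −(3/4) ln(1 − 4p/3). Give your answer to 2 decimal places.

10.38

p = 269/588 ≈ 0.457483.
d = −(3/4) ln(1 − 4p/3) = −0.75 ln(1 − 0.609977) = −0.75 ln(0.390023)
  = −0.75 × (-0.941550) = 0.706163 substitutions/site.
Under a molecular clock d = 2μt, so t = d/(2μ) = 0.706163 / (2 × 0.034) = 10.38 Myr.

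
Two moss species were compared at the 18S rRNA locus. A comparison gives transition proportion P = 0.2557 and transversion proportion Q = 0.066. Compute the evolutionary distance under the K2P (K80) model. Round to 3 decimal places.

0.466

Under the Kimura two-parameter model, d = −½ ln(1 − 2P − Q) − ¼ ln(1 − 2Q).
1 − 2P − Q = 0.4226, giving −½ ln(0.4226) = 0.430665.
1 − 2Q = 0.868, giving −¼ ln(0.868) = 0.035391.
d = 0.430665 + 0.035391 = 0.466056.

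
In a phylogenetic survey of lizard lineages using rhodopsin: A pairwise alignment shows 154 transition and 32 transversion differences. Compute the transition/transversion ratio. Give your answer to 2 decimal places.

R = 154/32 = 4.8125 ≈ 4.81 (to 2 d.p.).

4.81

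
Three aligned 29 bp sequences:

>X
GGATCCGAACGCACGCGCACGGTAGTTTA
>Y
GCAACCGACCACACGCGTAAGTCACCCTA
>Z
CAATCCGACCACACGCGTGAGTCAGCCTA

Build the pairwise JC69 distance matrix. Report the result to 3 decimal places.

X–Y: 11/29 sites differ → p ≈ 0.37931, d = −0.75 ln(1 − 0.505747) = 0.528531 ≈ 0.529.
X–Z: 11/29 sites differ → p ≈ 0.37931, d = −0.75 ln(1 − 0.505747) = 0.528531 ≈ 0.529.
Y–Z: 5/29 sites differ → p ≈ 0.172414, d = −0.75 ln(1 − 0.229885) = 0.195912 ≈ 0.196.

d(X,Y) = 0.529, d(X,Z) = 0.529, d(Y,Z) = 0.196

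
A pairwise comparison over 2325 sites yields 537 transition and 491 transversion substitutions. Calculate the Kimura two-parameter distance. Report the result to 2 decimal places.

P = 537/2325 ≈ 0.230968 and Q = 491/2325 ≈ 0.211183.
Under the Kimura two-parameter model, d = −½ ln(1 − 2P − Q) − ¼ ln(1 − 2Q).
1 − 2P − Q = 0.326881, giving −½ ln(0.326881) = 0.559080.
1 − 2Q = 0.577634, giving −¼ ln(0.577634) = 0.137204.
d = 0.559080 + 0.137204 = 0.696284.

0.70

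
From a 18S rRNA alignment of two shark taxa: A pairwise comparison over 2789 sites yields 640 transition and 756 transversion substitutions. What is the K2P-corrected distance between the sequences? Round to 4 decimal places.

P = 640/2789 ≈ 0.229473 and Q = 756/2789 ≈ 0.271065.
Under the Kimura two-parameter model, d = −½ ln(1 − 2P − Q) − ¼ ln(1 − 2Q).
1 − 2P − Q = 0.269989, giving −½ ln(0.269989) = 0.654687.
1 − 2Q = 0.45787, giving −¼ ln(0.45787) = 0.195292.
d = 0.654687 + 0.195292 = 0.849979.

0.8500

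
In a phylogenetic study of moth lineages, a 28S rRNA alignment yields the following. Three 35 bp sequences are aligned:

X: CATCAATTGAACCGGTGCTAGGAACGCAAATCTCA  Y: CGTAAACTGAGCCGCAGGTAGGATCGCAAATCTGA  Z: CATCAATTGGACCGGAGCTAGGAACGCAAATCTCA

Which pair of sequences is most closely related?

X and Z

X–Y: 9/35 differ, p = 0.257, d = 0.315.
X–Z: 2/35 differ, p = 0.057, d = 0.059.
Y–Z: 9/35 differ, p = 0.257, d = 0.315.
The smallest distance is between X and Z.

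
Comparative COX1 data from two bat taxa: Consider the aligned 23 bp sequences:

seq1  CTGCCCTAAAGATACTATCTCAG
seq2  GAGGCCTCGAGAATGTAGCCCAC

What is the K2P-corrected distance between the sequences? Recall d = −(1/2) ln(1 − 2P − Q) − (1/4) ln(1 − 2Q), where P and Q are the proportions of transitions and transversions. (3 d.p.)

Of 23 sites, 2 differences are transitions and 9 are transversions, so P = 2/23 ≈ 0.086957 and Q = 9/23 ≈ 0.391304.
Under the Kimura two-parameter model, d = −½ ln(1 − 2P − Q) − ¼ ln(1 − 2Q).
1 − 2P − Q = 0.434782, giving −½ ln(0.434782) = 0.416455.
1 − 2Q = 0.217392, giving −¼ ln(0.217392) = 0.381513.
d = 0.416455 + 0.381513 = 0.797968.

0.798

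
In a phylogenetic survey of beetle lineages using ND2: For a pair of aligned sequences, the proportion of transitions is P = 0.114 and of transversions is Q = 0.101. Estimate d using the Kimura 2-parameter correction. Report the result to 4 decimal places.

0.2559

Under the Kimura two-parameter model, d = −½ ln(1 − 2P − Q) − ¼ ln(1 − 2Q).
1 − 2P − Q = 0.671, giving −½ ln(0.671) = 0.199493.
1 − 2Q = 0.798, giving −¼ ln(0.798) = 0.056412.
d = 0.199493 + 0.056412 = 0.255905.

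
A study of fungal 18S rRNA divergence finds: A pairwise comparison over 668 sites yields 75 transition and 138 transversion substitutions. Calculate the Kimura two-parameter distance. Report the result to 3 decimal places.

P = 75/668 ≈ 0.112275 and Q = 138/668 ≈ 0.206587.
Under the Kimura two-parameter model, d = −½ ln(1 − 2P − Q) − ¼ ln(1 − 2Q).
1 − 2P − Q = 0.568863, giving −½ ln(0.568863) = 0.282058.
1 − 2Q = 0.586826, giving −¼ ln(0.586826) = 0.133257.
d = 0.282058 + 0.133257 = 0.415315.

0.415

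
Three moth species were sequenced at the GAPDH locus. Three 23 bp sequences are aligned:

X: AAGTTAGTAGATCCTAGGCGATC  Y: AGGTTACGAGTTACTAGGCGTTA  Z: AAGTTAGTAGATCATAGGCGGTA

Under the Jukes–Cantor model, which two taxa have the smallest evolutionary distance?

X and Z

X–Y: 7/23 differ, p = 0.304, d = 0.390.
X–Z: 3/23 differ, p = 0.130, d = 0.143.
Y–Z: 7/23 differ, p = 0.304, d = 0.390.
The smallest distance is between X and Z.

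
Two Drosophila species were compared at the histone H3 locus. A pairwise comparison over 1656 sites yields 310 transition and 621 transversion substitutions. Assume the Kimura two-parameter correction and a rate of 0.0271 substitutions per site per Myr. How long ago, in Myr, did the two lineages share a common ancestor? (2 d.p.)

P = 310/1656 ≈ 0.187198 and Q = 621/1656 = 0.375.
Under the Kimura two-parameter model, d = −½ ln(1 − 2P − Q) − ¼ ln(1 − 2Q).
1 − 2P − Q = 0.250604, giving −½ ln(0.250604) = 0.691941.
1 − 2Q = 0.25, giving −¼ ln(0.25) = 0.346574.
d = 0.691941 + 0.346574 = 1.038515.
Under a molecular clock d = 2μt, so t = d/(2μ) = 1.038515 / (2 × 0.0271) = 19.16 Myr.

19.16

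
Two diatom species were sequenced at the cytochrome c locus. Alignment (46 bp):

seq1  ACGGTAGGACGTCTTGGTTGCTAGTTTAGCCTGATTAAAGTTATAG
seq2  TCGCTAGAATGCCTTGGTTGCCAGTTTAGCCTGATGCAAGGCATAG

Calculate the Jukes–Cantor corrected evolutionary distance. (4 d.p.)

0.2567

The sequences differ at 10 of 46 sites (1, 4, 8, 10, 12, 22, 36, 37, 41, 42), so p = 10/46 ≈ 0.217391.
d = −(3/4) ln(1 − 4p/3) = −0.75 ln(1 − 0.289855) = −0.75 ln(0.710145)
  = −0.75 × (-0.342286) = 0.256715 substitutions/site.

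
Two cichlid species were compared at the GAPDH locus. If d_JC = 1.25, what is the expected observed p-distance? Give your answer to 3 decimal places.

0.608

p = (3/4)(1 − e^(−4d/3)) = 0.75 × (1 − e^(-1.666667)) = 0.75 × (1 − 0.188876) = 0.608343.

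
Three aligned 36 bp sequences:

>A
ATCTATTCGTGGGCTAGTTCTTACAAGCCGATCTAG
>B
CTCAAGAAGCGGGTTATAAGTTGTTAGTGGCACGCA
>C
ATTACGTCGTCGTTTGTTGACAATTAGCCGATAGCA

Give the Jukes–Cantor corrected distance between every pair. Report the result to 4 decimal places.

A–B: 21/36 sites differ → p ≈ 0.583333, d = −0.75 ln(1 − 0.777777) = 1.128055 ≈ 1.1281.
A–C: 19/36 sites differ → p ≈ 0.527778, d = −0.75 ln(1 − 0.703704) = 0.912297 ≈ 0.9123.
B–C: 20/36 sites differ → p ≈ 0.555556, d = −0.75 ln(1 − 0.740741) = 1.012446 ≈ 1.0124.

d(A,B) = 1.1281, d(A,C) = 0.9123, d(B,C) = 1.0124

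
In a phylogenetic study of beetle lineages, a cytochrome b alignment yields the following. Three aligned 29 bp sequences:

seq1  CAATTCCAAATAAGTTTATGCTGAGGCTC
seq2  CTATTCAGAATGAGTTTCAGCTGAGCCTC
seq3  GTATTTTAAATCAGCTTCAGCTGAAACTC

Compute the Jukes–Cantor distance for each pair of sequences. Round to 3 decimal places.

d(seq1,seq2) = 0.291, d(seq1,seq3) = 0.462, d(seq2,seq3) = 0.344

seq1–seq2: 7/29 sites differ → p ≈ 0.241379, d = −0.75 ln(1 − 0.321839) = 0.291278 ≈ 0.291.
seq1–seq3: 10/29 sites differ → p ≈ 0.344828, d = −0.75 ln(1 − 0.459771) = 0.461822 ≈ 0.462.
seq2–seq3: 8/29 sites differ → p ≈ 0.275862, d = −0.75 ln(1 − 0.367816) = 0.343931 ≈ 0.344.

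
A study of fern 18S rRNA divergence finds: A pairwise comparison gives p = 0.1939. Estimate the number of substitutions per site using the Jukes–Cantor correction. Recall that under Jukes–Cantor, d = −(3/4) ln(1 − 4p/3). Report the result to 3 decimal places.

0.224

d = −(3/4) ln(1 − 4p/3) = −0.75 ln(1 − 0.258533) = −0.75 ln(0.741467)
  = −0.75 × (-0.299125) = 0.224344 substitutions/site.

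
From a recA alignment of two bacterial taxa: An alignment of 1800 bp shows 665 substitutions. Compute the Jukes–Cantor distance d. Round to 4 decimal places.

0.5088

p = 665/1800 ≈ 0.369444.
d = −(3/4) ln(1 − 4p/3) = −0.75 ln(1 − 0.492592) = −0.75 ln(0.507408)
  = −0.75 × (-0.678440) = 0.508830 substitutions/site.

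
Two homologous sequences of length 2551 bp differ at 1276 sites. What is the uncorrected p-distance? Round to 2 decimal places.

0.50

p = 1276/2551 = 0.500196… ≈ 0.50 (to 2 d.p.).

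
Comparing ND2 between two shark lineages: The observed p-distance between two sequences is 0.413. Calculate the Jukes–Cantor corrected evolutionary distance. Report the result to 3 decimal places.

d = −(3/4) ln(1 − 4p/3) = −0.75 ln(1 − 0.550667) = −0.75 ln(0.449333)
  = −0.75 × (-0.799991) = 0.599993 substitutions/site.

0.600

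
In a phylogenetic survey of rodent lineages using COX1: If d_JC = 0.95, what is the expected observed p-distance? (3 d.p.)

0.539

p = (3/4)(1 − e^(−4d/3)) = 0.75 × (1 − e^(-1.266667)) = 0.75 × (1 − 0.281769) = 0.538673.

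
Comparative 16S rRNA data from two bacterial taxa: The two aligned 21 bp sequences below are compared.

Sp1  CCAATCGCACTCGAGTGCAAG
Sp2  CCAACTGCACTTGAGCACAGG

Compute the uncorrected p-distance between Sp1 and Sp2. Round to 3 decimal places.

0.286

The sequences differ at 6 of 21 positions (sites 5, 6, 12, 16, 17, 20).
p = 6/21 = 0.285714… ≈ 0.286 (to 3 d.p.).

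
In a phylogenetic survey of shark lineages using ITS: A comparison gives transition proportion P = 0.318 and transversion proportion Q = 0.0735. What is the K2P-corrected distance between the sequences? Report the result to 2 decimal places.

0.66

Under the Kimura two-parameter model, d = −½ ln(1 − 2P − Q) − ¼ ln(1 − 2Q).
1 − 2P − Q = 0.2905, giving −½ ln(0.2905) = 0.618076.
1 − 2Q = 0.853, giving −¼ ln(0.853) = 0.039749.
d = 0.618076 + 0.039749 = 0.657825.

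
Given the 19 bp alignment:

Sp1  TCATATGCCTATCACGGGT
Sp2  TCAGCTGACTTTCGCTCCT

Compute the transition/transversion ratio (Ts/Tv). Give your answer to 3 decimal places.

0.143

Transitions are A↔G and C↔T; transversions are all other mismatches.
Transitions: 1. Transversions: 7.
R = 1/7 = 0.142857… ≈ 0.143 (to 3 d.p.).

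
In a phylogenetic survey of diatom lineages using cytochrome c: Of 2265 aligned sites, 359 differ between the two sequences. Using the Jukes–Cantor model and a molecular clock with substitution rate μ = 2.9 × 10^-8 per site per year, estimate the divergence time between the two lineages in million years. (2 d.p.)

p = 359/2265 ≈ 0.158499.
d = −(3/4) ln(1 − 4p/3) = −0.75 ln(1 − 0.211332) = −0.75 ln(0.788668)
  = −0.75 × (-0.237410) = 0.178058 substitutions/site.
Under a molecular clock d = 2μt, so t = d/(2μ) = 0.178058 / (2 × 2.9 × 10^-8) = 3.07 million years.

3.07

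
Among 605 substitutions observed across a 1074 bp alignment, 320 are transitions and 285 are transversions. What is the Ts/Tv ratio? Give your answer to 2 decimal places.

R = 320/285 = 1.122807… ≈ 1.12 (to 2 d.p.).

1.12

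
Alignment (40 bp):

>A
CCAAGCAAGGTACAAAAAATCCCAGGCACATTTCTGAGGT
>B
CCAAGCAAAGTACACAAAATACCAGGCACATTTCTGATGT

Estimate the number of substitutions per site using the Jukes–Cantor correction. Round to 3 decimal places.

The sequences differ at 4 of 40 sites (9, 15, 21, 38), so p = 4/40 = 0.1.
d = −(3/4) ln(1 − 4p/3) = −0.75 ln(1 − 0.133333) = −0.75 ln(0.866667)
  = −0.75 × (-0.143100) = 0.107325 substitutions/site.

0.107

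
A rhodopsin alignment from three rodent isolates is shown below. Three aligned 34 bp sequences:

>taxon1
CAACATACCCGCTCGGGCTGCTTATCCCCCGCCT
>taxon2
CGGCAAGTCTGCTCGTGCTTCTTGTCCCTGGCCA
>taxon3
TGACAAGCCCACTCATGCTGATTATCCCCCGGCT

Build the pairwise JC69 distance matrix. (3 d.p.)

d(taxon1,taxon2) = 0.477, d(taxon1,taxon3) = 0.326, d(taxon2,taxon3) = 0.535

taxon1–taxon2: 12/34 sites differ → p ≈ 0.352941, d = −0.75 ln(1 − 0.470588) = 0.476991 ≈ 0.477.
taxon1–taxon3: 9/34 sites differ → p ≈ 0.264706, d = −0.75 ln(1 − 0.352941) = 0.326488 ≈ 0.326.
taxon2–taxon3: 13/34 sites differ → p ≈ 0.382353, d = −0.75 ln(1 − 0.509804) = 0.534712 ≈ 0.535.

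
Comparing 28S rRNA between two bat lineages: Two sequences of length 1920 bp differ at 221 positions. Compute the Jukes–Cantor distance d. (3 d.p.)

0.125

p = 221/1920 ≈ 0.115104.
d = −(3/4) ln(1 − 4p/3) = −0.75 ln(1 − 0.153472) = −0.75 ln(0.846528)
  = −0.75 × (-0.166612) = 0.124959 substitutions/site.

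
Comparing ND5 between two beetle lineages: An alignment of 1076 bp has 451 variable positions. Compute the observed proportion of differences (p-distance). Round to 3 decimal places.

p = 451/1076 = 0.419144… ≈ 0.419 (to 3 d.p.).

0.419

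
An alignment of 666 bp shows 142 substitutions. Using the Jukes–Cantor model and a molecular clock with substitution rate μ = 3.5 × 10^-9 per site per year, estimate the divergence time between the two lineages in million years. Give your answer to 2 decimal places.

35.84

p = 142/666 ≈ 0.213213.
d = −(3/4) ln(1 − 4p/3) = −0.75 ln(1 − 0.284284) = −0.75 ln(0.715716)
  = −0.75 × (-0.334472) = 0.250854 substitutions/site.
Under a molecular clock d = 2μt, so t = d/(2μ) = 0.250854 / (2 × 3.5 × 10^-9) = 35.84 million years.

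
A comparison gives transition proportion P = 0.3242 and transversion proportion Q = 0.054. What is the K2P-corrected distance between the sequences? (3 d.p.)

0.635

Under the Kimura two-parameter model, d = −½ ln(1 − 2P − Q) − ¼ ln(1 − 2Q).
1 − 2P − Q = 0.2976, giving −½ ln(0.2976) = 0.606002.
1 − 2Q = 0.892, giving −¼ ln(0.892) = 0.028572.
d = 0.606002 + 0.028572 = 0.634574.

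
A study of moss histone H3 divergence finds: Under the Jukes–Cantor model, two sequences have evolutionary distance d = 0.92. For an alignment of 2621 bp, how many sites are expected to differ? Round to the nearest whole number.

1389

Invert JC69: p = (3/4)(1 − e^(−4d/3)) = 0.75 × (1 − e^(-1.226667)) = 0.75 × (1 − 0.293268) = 0.530049.
Expected differing sites = pL ≈ 0.530049 × 2621 = 1389.258429 ≈ 1389.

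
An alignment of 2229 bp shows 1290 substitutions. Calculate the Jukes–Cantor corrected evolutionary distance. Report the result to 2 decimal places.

p = 1290/2229 ≈ 0.578735.
d = −(3/4) ln(1 − 4p/3) = −0.75 ln(1 − 0.771647) = −0.75 ln(0.228353)
  = −0.75 × (-1.476863) = 1.107647 substitutions/site.

1.11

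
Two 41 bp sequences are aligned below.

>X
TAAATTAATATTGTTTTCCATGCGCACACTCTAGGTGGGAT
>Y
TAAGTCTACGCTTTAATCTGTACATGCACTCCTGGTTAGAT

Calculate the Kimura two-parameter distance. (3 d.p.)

Of 41 sites, 13 differences are transitions and 6 are transversions, so P = 13/41 ≈ 0.317073 and Q = 6/41 ≈ 0.146341.
Under the Kimura two-parameter model, d = −½ ln(1 − 2P − Q) − ¼ ln(1 − 2Q).
1 − 2P − Q = 0.219513, giving −½ ln(0.219513) = 0.758172.
1 − 2Q = 0.707318, giving −¼ ln(0.707318) = 0.086569.
d = 0.758172 + 0.086569 = 0.844741.

0.845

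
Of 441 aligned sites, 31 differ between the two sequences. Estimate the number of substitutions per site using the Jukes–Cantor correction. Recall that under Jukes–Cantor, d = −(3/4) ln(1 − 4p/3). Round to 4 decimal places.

0.0738

p = 31/441 ≈ 0.070295.
d = −(3/4) ln(1 − 4p/3) = −0.75 ln(1 − 0.093727) = −0.75 ln(0.906273)
  = −0.75 × (-0.098415) = 0.073811 substitutions/site.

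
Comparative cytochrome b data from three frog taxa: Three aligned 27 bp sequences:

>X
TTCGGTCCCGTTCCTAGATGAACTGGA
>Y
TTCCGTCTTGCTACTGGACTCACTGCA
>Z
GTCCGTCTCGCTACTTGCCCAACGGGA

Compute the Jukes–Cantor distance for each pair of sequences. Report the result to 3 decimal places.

d(X,Y) = 0.511, d(X,Z) = 0.511, d(Y,Z) = 0.377

X–Y: 10/27 sites differ → p ≈ 0.37037, d = −0.75 ln(1 − 0.493827) = 0.510658 ≈ 0.511.
X–Z: 10/27 sites differ → p ≈ 0.37037, d = −0.75 ln(1 − 0.493827) = 0.510658 ≈ 0.511.
Y–Z: 8/27 sites differ → p ≈ 0.296296, d = −0.75 ln(1 − 0.395061) = 0.376971 ≈ 0.377.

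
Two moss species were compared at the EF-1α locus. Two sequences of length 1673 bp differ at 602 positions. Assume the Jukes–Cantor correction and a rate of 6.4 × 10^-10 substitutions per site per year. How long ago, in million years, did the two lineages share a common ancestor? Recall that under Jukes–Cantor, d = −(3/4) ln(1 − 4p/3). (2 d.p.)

382.91

p = 602/1673 ≈ 0.359833.
d = −(3/4) ln(1 − 4p/3) = −0.75 ln(1 − 0.479777) = −0.75 ln(0.520223)
  = −0.75 × (-0.653498) = 0.490124 substitutions/site.
Under a molecular clock d = 2μt, so t = d/(2μ) = 0.490124 / (2 × 6.4 × 10^-10) = 382.91 million years.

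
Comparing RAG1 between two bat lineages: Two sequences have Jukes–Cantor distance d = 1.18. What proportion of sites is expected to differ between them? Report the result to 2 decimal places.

p = (3/4)(1 − e^(−4d/3)) = 0.75 × (1 − e^(-1.573333)) = 0.75 × (1 − 0.207353) = 0.594485.

0.59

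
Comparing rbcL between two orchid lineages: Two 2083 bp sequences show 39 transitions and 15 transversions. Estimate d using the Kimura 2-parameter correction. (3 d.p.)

P = 39/2083 ≈ 0.018723 and Q = 15/2083 ≈ 0.007201.
Under the Kimura two-parameter model, d = −½ ln(1 − 2P − Q) − ¼ ln(1 − 2Q).
1 − 2P − Q = 0.955353, giving −½ ln(0.955353) = 0.022837.
1 − 2Q = 0.985598, giving −¼ ln(0.985598) = 0.003627.
d = 0.022837 + 0.003627 = 0.026464.

0.026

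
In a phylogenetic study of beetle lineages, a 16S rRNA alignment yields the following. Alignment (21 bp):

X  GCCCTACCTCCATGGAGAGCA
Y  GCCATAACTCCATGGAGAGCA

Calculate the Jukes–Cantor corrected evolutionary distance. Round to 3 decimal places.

The sequences differ at 2 of 21 sites (4, 7), so p = 2/21 ≈ 0.095238.
d = −(3/4) ln(1 − 4p/3) = −0.75 ln(1 − 0.126984) = −0.75 ln(0.873016)
  = −0.75 × (-0.135801) = 0.101851 substitutions/site.

0.102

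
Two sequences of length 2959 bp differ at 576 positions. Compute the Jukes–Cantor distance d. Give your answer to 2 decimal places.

0.23

p = 576/2959 ≈ 0.19466.
d = −(3/4) ln(1 − 4p/3) = −0.75 ln(1 − 0.259547) = −0.75 ln(0.740453)
  = −0.75 × (-0.300493) = 0.225370 substitutions/site.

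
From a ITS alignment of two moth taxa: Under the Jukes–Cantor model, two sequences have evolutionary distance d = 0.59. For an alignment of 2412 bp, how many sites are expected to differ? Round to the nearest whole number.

Invert JC69: p = (3/4)(1 − e^(−4d/3)) = 0.75 × (1 − e^(-0.786667)) = 0.75 × (1 − 0.455360) = 0.408480.
Expected differing sites = pL ≈ 0.408480 × 2412 = 985.25376 ≈ 985.

985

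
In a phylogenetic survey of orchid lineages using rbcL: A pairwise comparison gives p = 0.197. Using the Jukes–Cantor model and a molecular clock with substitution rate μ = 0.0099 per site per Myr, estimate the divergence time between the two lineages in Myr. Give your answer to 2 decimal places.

11.54

d = −(3/4) ln(1 − 4p/3) = −0.75 ln(1 − 0.262667) = −0.75 ln(0.737333)
  = −0.75 × (-0.304716) = 0.228537 substitutions/site.
Under a molecular clock d = 2μt, so t = d/(2μ) = 0.228537 / (2 × 0.0099) = 11.54 Myr.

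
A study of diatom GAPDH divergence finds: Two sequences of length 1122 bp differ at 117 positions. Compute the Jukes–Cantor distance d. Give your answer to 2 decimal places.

0.11

p = 117/1122 ≈ 0.104278.
d = −(3/4) ln(1 − 4p/3) = −0.75 ln(1 − 0.139037) = −0.75 ln(0.860963)
  = −0.75 × (-0.149704) = 0.112278 substitutions/site.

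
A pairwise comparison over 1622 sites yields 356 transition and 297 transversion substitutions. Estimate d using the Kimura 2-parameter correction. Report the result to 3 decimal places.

0.601

P = 356/1622 ≈ 0.219482 and Q = 297/1622 ≈ 0.183107.
Under the Kimura two-parameter model, d = −½ ln(1 − 2P − Q) − ¼ ln(1 − 2Q).
1 − 2P − Q = 0.377929, giving −½ ln(0.377929) = 0.486524.
1 − 2Q = 0.633786, giving −¼ ln(0.633786) = 0.114011.
d = 0.486524 + 0.114011 = 0.600535.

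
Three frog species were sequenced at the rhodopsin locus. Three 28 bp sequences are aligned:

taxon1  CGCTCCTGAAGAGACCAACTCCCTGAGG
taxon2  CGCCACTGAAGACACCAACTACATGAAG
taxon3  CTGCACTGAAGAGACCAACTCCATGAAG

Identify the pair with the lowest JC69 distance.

taxon2 and taxon3

taxon1–taxon2: 6/28 differ, p = 0.214, d = 0.252.
taxon1–taxon3: 6/28 differ, p = 0.214, d = 0.252.
taxon2–taxon3: 4/28 differ, p = 0.143, d = 0.158.
The smallest distance is between taxon2 and taxon3.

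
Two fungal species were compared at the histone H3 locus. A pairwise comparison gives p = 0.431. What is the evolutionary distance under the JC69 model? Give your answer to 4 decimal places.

d = −(3/4) ln(1 − 4p/3) = −0.75 ln(1 − 0.574667) = −0.75 ln(0.425333)
  = −0.75 × (-0.854883) = 0.641162 substitutions/site.

0.6412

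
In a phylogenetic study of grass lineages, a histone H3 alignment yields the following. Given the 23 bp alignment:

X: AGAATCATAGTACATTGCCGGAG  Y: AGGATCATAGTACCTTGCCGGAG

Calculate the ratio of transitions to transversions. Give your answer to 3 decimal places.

Transitions are A↔G and C↔T; transversions are all other mismatches.
Transitions: 1. Transversions: 1.
R = 1/1 = 1.000.

1.000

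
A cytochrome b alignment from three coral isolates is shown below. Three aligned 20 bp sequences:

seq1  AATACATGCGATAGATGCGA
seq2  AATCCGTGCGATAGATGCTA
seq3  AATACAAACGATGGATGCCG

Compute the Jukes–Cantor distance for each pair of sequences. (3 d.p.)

seq1–seq2: 3/20 sites differ → p = 0.15, d = −0.75 ln(1 − 0.2) = 0.167358 ≈ 0.167.
seq1–seq3: 5/20 sites differ → p = 0.25, d = −0.75 ln(1 − 0.333333) = 0.304098 ≈ 0.304.
seq2–seq3: 7/20 sites differ → p = 0.35, d = −0.75 ln(1 − 0.466667) = 0.471457 ≈ 0.471.

d(seq1,seq2) = 0.167, d(seq1,seq3) = 0.304, d(seq2,seq3) = 0.471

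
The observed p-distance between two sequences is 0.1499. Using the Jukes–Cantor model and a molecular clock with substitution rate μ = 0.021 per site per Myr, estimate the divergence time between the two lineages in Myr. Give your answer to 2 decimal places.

d = −(3/4) ln(1 − 4p/3) = −0.75 ln(1 − 0.199867) = −0.75 ln(0.800133)
  = −0.75 × (-0.222977) = 0.167233 substitutions/site.
Under a molecular clock d = 2μt, so t = d/(2μ) = 0.167233 / (2 × 0.021) = 3.98 Myr.

3.98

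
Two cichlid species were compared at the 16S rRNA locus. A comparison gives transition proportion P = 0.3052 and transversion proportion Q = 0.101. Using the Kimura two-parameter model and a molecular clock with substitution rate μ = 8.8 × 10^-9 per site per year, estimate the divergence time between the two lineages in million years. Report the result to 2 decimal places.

38.51

Under the Kimura two-parameter model, d = −½ ln(1 − 2P − Q) − ¼ ln(1 − 2Q).
1 − 2P − Q = 0.2886, giving −½ ln(0.2886) = 0.621357.
1 − 2Q = 0.798, giving −¼ ln(0.798) = 0.056412.
d = 0.621357 + 0.056412 = 0.677769.
Under a molecular clock d = 2μt, so t = d/(2μ) = 0.677769 / (2 × 8.8 × 10^-9) = 38.51 million years.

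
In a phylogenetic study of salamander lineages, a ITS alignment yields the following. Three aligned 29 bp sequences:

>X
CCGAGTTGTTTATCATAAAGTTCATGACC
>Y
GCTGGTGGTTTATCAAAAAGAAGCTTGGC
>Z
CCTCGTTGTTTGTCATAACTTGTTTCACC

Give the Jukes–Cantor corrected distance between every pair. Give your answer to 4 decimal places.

d(X,Y) = 0.6018, d(X,Z) = 0.4006, d(Y,Z) = 0.7739

X–Y: 12/29 sites differ → p ≈ 0.413793, d = −0.75 ln(1 − 0.551724) = 0.601760 ≈ 0.6018.
X–Z: 9/29 sites differ → p ≈ 0.310345, d = −0.75 ln(1 − 0.413793) = 0.400562 ≈ 0.4006.
Y–Z: 14/29 sites differ → p ≈ 0.482759, d = −0.75 ln(1 − 0.643679) = 0.773942 ≈ 0.7739.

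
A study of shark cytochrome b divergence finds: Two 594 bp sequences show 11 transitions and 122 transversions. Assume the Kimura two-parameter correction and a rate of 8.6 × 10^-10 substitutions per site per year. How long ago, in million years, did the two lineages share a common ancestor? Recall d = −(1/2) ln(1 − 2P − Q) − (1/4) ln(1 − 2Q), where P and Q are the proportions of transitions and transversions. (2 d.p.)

157.59

P = 11/594 ≈ 0.018519 and Q = 122/594 ≈ 0.205387.
Under the Kimura two-parameter model, d = −½ ln(1 − 2P − Q) − ¼ ln(1 − 2Q).
1 − 2P − Q = 0.757575, giving −½ ln(0.757575) = 0.138816.
1 − 2Q = 0.589226, giving −¼ ln(0.589226) = 0.132236.
d = 0.138816 + 0.132236 = 0.271052.
Under a molecular clock d = 2μt, so t = d/(2μ) = 0.271052 / (2 × 8.6 × 10^-10) = 157.59 million years.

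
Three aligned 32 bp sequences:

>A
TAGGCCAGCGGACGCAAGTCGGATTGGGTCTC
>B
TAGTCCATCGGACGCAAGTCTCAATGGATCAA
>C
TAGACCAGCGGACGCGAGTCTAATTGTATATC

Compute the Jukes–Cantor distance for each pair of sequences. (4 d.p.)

d(A,B) = 0.3041, d(A,C) = 0.2586, d(B,C) = 0.3525

A–B: 8/32 sites differ → p = 0.25, d = −0.75 ln(1 − 0.333333) = 0.304098 ≈ 0.3041.
A–C: 7/32 sites differ → p = 0.21875, d = −0.75 ln(1 − 0.291667) = 0.258631 ≈ 0.2586.
B–C: 9/32 sites differ → p = 0.28125, d = −0.75 ln(1 − 0.375) = 0.352503 ≈ 0.3525.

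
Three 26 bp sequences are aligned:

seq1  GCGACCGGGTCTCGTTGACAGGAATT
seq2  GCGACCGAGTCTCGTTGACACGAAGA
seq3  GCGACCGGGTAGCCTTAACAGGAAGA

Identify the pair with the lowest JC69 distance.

seq1–seq2: 4/26 differ, p = 0.154, d = 0.172.
seq1–seq3: 6/26 differ, p = 0.231, d = 0.276.
seq2–seq3: 6/26 differ, p = 0.231, d = 0.276.
The smallest distance is between seq1 and seq2.

seq1 and seq2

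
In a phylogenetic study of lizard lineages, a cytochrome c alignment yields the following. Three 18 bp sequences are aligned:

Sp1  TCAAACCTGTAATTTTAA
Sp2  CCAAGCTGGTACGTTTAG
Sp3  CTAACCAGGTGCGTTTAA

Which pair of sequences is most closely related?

Sp2 and Sp3

Sp1–Sp2: 7/18 differ, p = 0.389, d = 0.548.
Sp1–Sp3: 8/18 differ, p = 0.444, d = 0.673.
Sp2–Sp3: 5/18 differ, p = 0.278, d = 0.347.
The smallest distance is between Sp2 and Sp3.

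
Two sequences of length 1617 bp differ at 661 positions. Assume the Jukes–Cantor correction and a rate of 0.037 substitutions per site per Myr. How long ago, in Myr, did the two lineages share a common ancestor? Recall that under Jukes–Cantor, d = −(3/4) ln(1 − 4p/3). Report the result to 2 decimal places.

7.98

p = 661/1617 ≈ 0.408782.
d = −(3/4) ln(1 − 4p/3) = −0.75 ln(1 − 0.545043) = −0.75 ln(0.454957)
  = −0.75 × (-0.787552) = 0.590664 substitutions/site.
Under a molecular clock d = 2μt, so t = d/(2μ) = 0.590664 / (2 × 0.037) = 7.98 Myr.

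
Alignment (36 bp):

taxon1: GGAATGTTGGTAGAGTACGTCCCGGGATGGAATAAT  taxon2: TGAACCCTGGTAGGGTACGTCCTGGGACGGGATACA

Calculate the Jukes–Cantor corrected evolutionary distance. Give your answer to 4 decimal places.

0.3470

The sequences differ at 10 of 36 sites (1, 5, 6, 7, 14, 23, 28, 31, 35, 36), so p = 10/36 ≈ 0.277778.
d = −(3/4) ln(1 − 4p/3) = −0.75 ln(1 − 0.370371) = −0.75 ln(0.629629)
  = −0.75 × (-0.462625) = 0.346969 substitutions/site.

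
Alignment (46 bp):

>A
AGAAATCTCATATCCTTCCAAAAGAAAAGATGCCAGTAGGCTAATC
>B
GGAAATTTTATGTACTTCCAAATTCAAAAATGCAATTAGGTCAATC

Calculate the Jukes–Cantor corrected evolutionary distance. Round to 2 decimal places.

0.35

The sequences differ at 13 of 46 sites, so p = 13/46 ≈ 0.282609.
d = −(3/4) ln(1 − 4p/3) = −0.75 ln(1 − 0.376812) = −0.75 ln(0.623188)
  = −0.75 × (-0.472907) = 0.354680 substitutions/site.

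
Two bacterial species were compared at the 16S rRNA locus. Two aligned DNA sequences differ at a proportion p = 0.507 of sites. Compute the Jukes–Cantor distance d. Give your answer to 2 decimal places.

d = −(3/4) ln(1 − 4p/3) = −0.75 ln(1 − 0.676) = −0.75 ln(0.324)
  = −0.75 × (-1.127012) = 0.845259 substitutions/site.

0.85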